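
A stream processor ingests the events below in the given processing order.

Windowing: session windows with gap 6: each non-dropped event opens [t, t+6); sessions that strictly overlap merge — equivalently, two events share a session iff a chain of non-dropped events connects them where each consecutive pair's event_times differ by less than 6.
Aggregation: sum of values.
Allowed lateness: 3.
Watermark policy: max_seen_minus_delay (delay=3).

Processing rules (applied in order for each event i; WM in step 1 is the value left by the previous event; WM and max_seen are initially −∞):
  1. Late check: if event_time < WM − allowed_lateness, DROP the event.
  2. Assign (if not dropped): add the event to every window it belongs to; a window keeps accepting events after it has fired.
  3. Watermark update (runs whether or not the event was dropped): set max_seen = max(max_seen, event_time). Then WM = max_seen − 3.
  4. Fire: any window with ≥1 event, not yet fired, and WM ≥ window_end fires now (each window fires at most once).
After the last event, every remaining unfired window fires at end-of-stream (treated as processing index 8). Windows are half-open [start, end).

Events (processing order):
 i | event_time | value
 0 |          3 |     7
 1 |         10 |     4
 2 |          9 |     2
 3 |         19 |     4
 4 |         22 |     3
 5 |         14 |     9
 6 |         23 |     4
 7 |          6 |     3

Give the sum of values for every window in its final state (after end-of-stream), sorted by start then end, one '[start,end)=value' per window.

i=0 t=3 v=7: → [3,9); WM=0
i=1 t=10 v=4: → [10,16); WM=7
i=2 t=9 v=2: → [9,16); WM=7
i=3 t=19 v=4: → [19,25); WM=16
i=4 t=22 v=3: → [19,28); WM=19
i=5 t=14 v=9: DROP (t<19-3); WM=19
i=6 t=23 v=4: → [19,29); WM=20
i=7 t=6 v=3: DROP (t<20-3); WM=20

[3,9)=7 [9,16)=6 [19,29)=11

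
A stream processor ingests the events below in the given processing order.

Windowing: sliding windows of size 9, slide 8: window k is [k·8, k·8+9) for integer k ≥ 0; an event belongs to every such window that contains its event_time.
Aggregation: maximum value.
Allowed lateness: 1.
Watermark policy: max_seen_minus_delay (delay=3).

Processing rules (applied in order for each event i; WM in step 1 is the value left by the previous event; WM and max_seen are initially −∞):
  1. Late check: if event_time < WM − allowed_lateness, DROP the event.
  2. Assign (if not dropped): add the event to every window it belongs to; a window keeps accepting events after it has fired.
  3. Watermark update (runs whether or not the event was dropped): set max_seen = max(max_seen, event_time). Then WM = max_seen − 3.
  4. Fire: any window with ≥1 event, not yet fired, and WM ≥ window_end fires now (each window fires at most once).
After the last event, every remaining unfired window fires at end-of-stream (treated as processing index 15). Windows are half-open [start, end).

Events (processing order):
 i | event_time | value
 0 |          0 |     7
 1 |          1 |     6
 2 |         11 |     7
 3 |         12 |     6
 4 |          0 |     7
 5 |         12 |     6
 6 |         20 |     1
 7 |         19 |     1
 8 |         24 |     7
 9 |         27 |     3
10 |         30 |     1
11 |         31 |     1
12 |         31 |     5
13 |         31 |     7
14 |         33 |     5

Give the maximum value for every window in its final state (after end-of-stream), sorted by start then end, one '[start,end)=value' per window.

[0,9)=7 [8,17)=7 [16,25)=7 [24,33)=7 [32,41)=5

i=0 t=0 v=7: → [0,9); WM=-3
i=1 t=1 v=6: → [0,9); WM=-2
i=2 t=11 v=7: → [8,17); WM=8
i=3 t=12 v=6: → [8,17); WM=9; [0,9) fires=7
i=4 t=0 v=7: DROP (t<9-1); WM=9
i=5 t=12 v=6: → [8,17); WM=9
i=6 t=20 v=1: → [16,25); WM=17; [8,17) fires=7
i=7 t=19 v=1: → [16,25); WM=17
i=8 t=24 v=7: → [24,33),[16,25); WM=21
i=9 t=27 v=3: → [24,33); WM=24
i=10 t=30 v=1: → [24,33); WM=27; [16,25) fires=7
i=11 t=31 v=1: → [24,33); WM=28
i=12 t=31 v=5: → [24,33); WM=28
i=13 t=31 v=7: → [24,33); WM=28
i=14 t=33 v=5: → [32,41); WM=30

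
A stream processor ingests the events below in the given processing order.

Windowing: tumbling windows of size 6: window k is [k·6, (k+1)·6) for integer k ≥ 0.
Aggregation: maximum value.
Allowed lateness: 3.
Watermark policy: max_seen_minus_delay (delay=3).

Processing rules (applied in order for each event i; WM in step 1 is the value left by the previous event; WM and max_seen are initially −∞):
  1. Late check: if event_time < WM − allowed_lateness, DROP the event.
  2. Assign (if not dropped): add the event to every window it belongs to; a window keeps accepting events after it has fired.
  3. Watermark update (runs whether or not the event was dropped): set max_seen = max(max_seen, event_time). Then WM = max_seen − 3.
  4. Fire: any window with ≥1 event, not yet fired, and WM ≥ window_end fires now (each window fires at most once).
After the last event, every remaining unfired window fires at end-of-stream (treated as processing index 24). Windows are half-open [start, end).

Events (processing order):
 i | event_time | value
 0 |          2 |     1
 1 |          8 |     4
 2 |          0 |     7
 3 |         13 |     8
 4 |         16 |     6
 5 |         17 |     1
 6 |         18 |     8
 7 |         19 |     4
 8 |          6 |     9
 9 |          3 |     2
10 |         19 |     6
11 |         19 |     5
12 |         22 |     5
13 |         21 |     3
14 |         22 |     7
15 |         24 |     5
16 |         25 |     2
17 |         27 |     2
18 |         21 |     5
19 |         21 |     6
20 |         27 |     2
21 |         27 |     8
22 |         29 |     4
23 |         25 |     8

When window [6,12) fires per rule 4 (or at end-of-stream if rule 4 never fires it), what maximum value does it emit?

4

i=0 t=2 v=1: → [0,6); WM=-1
i=1 t=8 v=4: → [6,12); WM=5
i=2 t=0 v=7: DROP (t<5-3); WM=5
i=3 t=13 v=8: → [12,18); WM=10; [0,6) fires=1
i=4 t=16 v=6: → [12,18); WM=13; [6,12) fires=4
i=5 t=17 v=1: → [12,18); WM=14
i=6 t=18 v=8: → [18,24); WM=15
i=7 t=19 v=4: → [18,24); WM=16
i=8 t=6 v=9: DROP (t<16-3); WM=16
i=9 t=3 v=2: DROP (t<16-3); WM=16
i=10 t=19 v=6: → [18,24); WM=16
i=11 t=19 v=5: → [18,24); WM=16
i=12 t=22 v=5: → [18,24); WM=19; [12,18) fires=8
i=13 t=21 v=3: → [18,24); WM=19
i=14 t=22 v=7: → [18,24); WM=19
i=15 t=24 v=5: → [24,30); WM=21
i=16 t=25 v=2: → [24,30); WM=22
i=17 t=27 v=2: → [24,30); WM=24; [18,24) fires=8
i=18 t=21 v=5: → [18,24); WM=24
i=19 t=21 v=6: → [18,24); WM=24
i=20 t=27 v=2: → [24,30); WM=24
i=21 t=27 v=8: → [24,30); WM=24
i=22 t=29 v=4: → [24,30); WM=26
i=23 t=25 v=8: → [24,30); WM=26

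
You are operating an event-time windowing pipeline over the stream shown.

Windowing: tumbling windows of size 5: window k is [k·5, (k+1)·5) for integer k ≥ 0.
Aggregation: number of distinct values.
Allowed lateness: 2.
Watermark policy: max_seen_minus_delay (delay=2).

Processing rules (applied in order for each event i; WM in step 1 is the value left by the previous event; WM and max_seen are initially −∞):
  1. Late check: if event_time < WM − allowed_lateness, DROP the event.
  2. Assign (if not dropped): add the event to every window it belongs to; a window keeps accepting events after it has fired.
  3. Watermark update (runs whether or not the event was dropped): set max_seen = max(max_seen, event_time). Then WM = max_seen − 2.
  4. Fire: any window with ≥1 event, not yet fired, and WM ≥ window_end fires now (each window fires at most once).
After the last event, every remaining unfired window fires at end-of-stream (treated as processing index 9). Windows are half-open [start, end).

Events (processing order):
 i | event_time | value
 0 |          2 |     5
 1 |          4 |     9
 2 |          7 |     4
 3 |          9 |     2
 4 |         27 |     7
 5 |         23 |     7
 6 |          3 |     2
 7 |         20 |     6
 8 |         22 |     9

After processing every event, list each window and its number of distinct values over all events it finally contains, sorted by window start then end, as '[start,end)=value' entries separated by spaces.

i=0 t=2 v=5: → [0,5); WM=0
i=1 t=4 v=9: → [0,5); WM=2
i=2 t=7 v=4: → [5,10); WM=5; [0,5) fires=2
i=3 t=9 v=2: → [5,10); WM=7
i=4 t=27 v=7: → [25,30); WM=25; [5,10) fires=2
i=5 t=23 v=7: → [20,25); WM=25; [20,25) fires=1
i=6 t=3 v=2: DROP (t<25-2); WM=25
i=7 t=20 v=6: DROP (t<25-2); WM=25
i=8 t=22 v=9: DROP (t<25-2); WM=25

[0,5)=2 [5,10)=2 [20,25)=1 [25,30)=1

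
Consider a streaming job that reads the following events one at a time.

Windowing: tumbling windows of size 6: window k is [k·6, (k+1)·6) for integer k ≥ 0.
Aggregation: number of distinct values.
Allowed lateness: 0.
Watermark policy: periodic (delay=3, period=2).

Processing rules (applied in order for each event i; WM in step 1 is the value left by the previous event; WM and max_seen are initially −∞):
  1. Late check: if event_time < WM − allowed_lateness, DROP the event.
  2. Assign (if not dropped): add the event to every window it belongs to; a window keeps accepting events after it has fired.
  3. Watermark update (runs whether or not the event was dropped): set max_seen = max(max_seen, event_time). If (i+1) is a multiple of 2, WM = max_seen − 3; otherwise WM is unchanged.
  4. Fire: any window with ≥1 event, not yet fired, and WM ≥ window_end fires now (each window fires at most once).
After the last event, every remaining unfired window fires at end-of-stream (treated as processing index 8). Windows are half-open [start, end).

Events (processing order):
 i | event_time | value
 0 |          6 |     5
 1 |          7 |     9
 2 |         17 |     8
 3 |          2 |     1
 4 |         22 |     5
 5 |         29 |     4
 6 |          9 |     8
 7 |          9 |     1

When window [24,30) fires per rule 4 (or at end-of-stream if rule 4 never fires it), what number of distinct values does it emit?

1

i=0 t=6 v=5: → [6,12); WM=−∞
i=1 t=7 v=9: → [6,12); WM=4
i=2 t=17 v=8: → [12,18); WM=4
i=3 t=2 v=1: DROP (t<4-0); WM=14; [6,12) fires=2
i=4 t=22 v=5: → [18,24); WM=14
i=5 t=29 v=4: → [24,30); WM=26; [12,18) fires=1 [18,24) fires=1
i=6 t=9 v=8: DROP (t<26-0); WM=26
i=7 t=9 v=1: DROP (t<26-0); WM=26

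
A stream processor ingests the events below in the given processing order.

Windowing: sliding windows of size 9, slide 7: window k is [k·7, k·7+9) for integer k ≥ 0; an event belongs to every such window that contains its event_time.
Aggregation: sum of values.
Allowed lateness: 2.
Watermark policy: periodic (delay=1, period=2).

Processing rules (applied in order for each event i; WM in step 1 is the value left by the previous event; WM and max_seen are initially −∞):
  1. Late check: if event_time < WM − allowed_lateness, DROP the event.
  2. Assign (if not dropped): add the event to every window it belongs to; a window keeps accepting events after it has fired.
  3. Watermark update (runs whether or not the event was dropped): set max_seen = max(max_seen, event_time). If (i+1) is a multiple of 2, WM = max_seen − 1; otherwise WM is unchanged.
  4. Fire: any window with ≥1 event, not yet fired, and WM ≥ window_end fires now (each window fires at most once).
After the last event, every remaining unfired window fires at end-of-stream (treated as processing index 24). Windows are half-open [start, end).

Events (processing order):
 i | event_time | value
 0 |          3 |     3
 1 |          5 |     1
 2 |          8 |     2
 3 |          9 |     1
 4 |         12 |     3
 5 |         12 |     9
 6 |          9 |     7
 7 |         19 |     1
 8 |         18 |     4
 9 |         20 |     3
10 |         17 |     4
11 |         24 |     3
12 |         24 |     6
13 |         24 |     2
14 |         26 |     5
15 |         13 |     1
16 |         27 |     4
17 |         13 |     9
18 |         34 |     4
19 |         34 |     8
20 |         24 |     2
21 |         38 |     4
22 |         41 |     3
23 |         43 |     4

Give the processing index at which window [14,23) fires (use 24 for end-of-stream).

11

i=0 t=3 v=3: → [0,9); WM=−∞
i=1 t=5 v=1: → [0,9); WM=4
i=2 t=8 v=2: → [7,16),[0,9); WM=4
i=3 t=9 v=1: → [7,16); WM=8
i=4 t=12 v=3: → [7,16); WM=8
i=5 t=12 v=9: → [7,16); WM=11; [0,9) fires=6
i=6 t=9 v=7: → [7,16); WM=11
i=7 t=19 v=1: → [14,23); WM=18; [7,16) fires=22
i=8 t=18 v=4: → [14,23); WM=18
i=9 t=20 v=3: → [14,23); WM=19
i=10 t=17 v=4: → [14,23); WM=19
i=11 t=24 v=3: → [21,30); WM=23; [14,23) fires=12
i=12 t=24 v=6: → [21,30); WM=23
i=13 t=24 v=2: → [21,30); WM=23
i=14 t=26 v=5: → [21,30); WM=23
i=15 t=13 v=1: DROP (t<23-2); WM=25
i=16 t=27 v=4: → [21,30); WM=25
i=17 t=13 v=9: DROP (t<25-2); WM=26
i=18 t=34 v=4: → [28,37); WM=26
i=19 t=34 v=8: → [28,37); WM=33; [21,30) fires=20
i=20 t=24 v=2: DROP (t<33-2); WM=33
i=21 t=38 v=4: → [35,44); WM=37; [28,37) fires=12
i=22 t=41 v=3: → [35,44); WM=37
i=23 t=43 v=4: → [42,51),[35,44); WM=42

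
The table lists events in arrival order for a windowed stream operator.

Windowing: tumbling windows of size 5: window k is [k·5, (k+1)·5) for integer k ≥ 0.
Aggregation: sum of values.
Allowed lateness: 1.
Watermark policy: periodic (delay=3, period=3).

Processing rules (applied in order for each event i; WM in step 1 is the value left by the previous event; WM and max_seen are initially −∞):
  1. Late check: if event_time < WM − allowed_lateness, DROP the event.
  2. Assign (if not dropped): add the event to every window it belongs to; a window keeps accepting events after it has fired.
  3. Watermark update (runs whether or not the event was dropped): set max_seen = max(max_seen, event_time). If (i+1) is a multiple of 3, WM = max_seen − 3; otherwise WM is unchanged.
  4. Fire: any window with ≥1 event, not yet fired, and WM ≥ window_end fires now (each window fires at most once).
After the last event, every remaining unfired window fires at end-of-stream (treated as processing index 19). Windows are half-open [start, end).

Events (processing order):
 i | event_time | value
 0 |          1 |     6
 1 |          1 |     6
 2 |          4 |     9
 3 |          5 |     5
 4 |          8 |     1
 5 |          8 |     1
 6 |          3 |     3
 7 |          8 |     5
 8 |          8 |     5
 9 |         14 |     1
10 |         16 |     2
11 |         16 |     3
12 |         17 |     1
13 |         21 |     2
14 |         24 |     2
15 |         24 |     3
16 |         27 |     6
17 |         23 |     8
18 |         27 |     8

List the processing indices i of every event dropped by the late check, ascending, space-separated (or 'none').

6

i=0 t=1 v=6: → [0,5); WM=−∞
i=1 t=1 v=6: → [0,5); WM=−∞
i=2 t=4 v=9: → [0,5); WM=1
i=3 t=5 v=5: → [5,10); WM=1
i=4 t=8 v=1: → [5,10); WM=1
i=5 t=8 v=1: → [5,10); WM=5; [0,5) fires=21
i=6 t=3 v=3: DROP (t<5-1); WM=5
i=7 t=8 v=5: → [5,10); WM=5
i=8 t=8 v=5: → [5,10); WM=5
i=9 t=14 v=1: → [10,15); WM=5
i=10 t=16 v=2: → [15,20); WM=5
i=11 t=16 v=3: → [15,20); WM=13; [5,10) fires=17
i=12 t=17 v=1: → [15,20); WM=13
i=13 t=21 v=2: → [20,25); WM=13
i=14 t=24 v=2: → [20,25); WM=21; [10,15) fires=1 [15,20) fires=6
i=15 t=24 v=3: → [20,25); WM=21
i=16 t=27 v=6: → [25,30); WM=21
i=17 t=23 v=8: → [20,25); WM=24
i=18 t=27 v=8: → [25,30); WM=24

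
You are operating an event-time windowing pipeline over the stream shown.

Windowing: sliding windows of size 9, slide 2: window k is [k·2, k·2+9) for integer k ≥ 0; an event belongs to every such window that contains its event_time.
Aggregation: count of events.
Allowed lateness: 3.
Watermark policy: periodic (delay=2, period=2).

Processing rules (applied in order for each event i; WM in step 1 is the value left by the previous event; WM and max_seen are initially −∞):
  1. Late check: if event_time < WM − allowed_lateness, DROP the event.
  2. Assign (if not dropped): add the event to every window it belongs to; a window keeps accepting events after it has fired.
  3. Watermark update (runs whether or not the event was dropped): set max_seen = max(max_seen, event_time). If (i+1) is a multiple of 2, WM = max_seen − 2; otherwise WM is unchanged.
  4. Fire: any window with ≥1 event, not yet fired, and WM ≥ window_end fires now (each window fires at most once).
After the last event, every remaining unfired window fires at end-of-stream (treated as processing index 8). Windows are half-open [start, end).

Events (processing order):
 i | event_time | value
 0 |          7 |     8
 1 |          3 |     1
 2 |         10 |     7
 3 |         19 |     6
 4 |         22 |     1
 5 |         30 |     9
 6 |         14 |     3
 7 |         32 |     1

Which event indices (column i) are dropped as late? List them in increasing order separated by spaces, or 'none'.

i=0 t=7 v=8: → [6,15),[4,13),[2,11),[0,9); WM=−∞
i=1 t=3 v=1: → [2,11),[0,9); WM=5
i=2 t=10 v=7: → [10,19),[8,17),[6,15),[4,13),[2,11); WM=5
i=3 t=19 v=6: → [18,27),[16,25),[14,23),[12,21); WM=17; [0,9) fires=2 [2,11) fires=3 [4,13) fires=2 [6,15) fires=2 [8,17) fires=1
i=4 t=22 v=1: → [22,31),[20,29),[18,27),[16,25),[14,23); WM=17
i=5 t=30 v=9: → [30,39),[28,37),[26,35),[24,33),[22,31); WM=28; [10,19) fires=1 [12,21) fires=1 [14,23) fires=2 [16,25) fires=2 [18,27) fires=2
i=6 t=14 v=3: DROP (t<28-3); WM=28
i=7 t=32 v=1: → [32,41),[30,39),[28,37),[26,35),[24,33); WM=30; [20,29) fires=1

6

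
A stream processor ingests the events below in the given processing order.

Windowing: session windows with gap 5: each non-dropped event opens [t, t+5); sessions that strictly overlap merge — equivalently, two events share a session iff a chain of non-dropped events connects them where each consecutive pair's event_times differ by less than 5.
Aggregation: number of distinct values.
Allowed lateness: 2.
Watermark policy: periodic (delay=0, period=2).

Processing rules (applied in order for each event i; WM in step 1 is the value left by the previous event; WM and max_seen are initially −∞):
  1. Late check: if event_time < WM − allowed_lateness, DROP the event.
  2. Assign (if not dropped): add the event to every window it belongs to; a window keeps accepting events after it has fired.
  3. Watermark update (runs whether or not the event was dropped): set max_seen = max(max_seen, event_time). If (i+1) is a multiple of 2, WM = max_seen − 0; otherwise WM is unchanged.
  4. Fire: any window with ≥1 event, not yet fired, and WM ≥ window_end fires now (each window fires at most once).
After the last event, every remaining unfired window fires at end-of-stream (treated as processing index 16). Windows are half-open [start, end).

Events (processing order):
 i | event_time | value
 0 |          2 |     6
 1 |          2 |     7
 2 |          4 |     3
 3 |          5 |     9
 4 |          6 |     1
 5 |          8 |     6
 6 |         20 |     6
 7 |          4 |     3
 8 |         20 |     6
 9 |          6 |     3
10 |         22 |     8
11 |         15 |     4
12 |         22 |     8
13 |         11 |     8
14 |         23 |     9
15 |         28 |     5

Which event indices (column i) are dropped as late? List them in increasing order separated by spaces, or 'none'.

7 9 11 13

i=0 t=2 v=6: → [2,7); WM=−∞
i=1 t=2 v=7: → [2,7); WM=2
i=2 t=4 v=3: → [2,9); WM=2
i=3 t=5 v=9: → [2,10); WM=5
i=4 t=6 v=1: → [2,11); WM=5
i=5 t=8 v=6: → [2,13); WM=8
i=6 t=20 v=6: → [20,25); WM=8
i=7 t=4 v=3: DROP (t<8-2); WM=20
i=8 t=20 v=6: → [20,25); WM=20
i=9 t=6 v=3: DROP (t<20-2); WM=20
i=10 t=22 v=8: → [20,27); WM=20
i=11 t=15 v=4: DROP (t<20-2); WM=22
i=12 t=22 v=8: → [20,27); WM=22
i=13 t=11 v=8: DROP (t<22-2); WM=22
i=14 t=23 v=9: → [20,28); WM=22
i=15 t=28 v=5: → [28,33); WM=28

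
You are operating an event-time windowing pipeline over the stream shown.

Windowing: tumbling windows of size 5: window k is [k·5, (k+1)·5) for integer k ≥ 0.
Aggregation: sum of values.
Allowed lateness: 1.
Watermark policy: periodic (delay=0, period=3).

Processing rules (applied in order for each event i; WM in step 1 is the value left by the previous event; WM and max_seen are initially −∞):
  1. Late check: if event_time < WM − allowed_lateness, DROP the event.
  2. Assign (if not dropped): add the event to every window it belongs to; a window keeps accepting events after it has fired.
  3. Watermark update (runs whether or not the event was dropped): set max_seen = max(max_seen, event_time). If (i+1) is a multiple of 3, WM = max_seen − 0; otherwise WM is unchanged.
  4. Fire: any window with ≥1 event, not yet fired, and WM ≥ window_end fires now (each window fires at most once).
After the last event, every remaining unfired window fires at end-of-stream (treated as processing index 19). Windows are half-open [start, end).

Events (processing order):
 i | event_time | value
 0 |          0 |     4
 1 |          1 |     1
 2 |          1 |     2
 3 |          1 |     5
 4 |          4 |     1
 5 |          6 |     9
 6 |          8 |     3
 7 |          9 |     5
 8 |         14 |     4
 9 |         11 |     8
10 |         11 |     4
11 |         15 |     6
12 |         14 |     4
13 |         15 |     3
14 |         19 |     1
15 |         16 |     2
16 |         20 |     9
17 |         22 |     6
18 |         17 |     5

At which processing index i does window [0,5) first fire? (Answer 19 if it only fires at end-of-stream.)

5

i=0 t=0 v=4: → [0,5); WM=−∞
i=1 t=1 v=1: → [0,5); WM=−∞
i=2 t=1 v=2: → [0,5); WM=1
i=3 t=1 v=5: → [0,5); WM=1
i=4 t=4 v=1: → [0,5); WM=1
i=5 t=6 v=9: → [5,10); WM=6; [0,5) fires=13
i=6 t=8 v=3: → [5,10); WM=6
i=7 t=9 v=5: → [5,10); WM=6
i=8 t=14 v=4: → [10,15); WM=14; [5,10) fires=17
i=9 t=11 v=8: DROP (t<14-1); WM=14
i=10 t=11 v=4: DROP (t<14-1); WM=14
i=11 t=15 v=6: → [15,20); WM=15; [10,15) fires=4
i=12 t=14 v=4: → [10,15); WM=15
i=13 t=15 v=3: → [15,20); WM=15
i=14 t=19 v=1: → [15,20); WM=19
i=15 t=16 v=2: DROP (t<19-1); WM=19
i=16 t=20 v=9: → [20,25); WM=19
i=17 t=22 v=6: → [20,25); WM=22; [15,20) fires=10
i=18 t=17 v=5: DROP (t<22-1); WM=22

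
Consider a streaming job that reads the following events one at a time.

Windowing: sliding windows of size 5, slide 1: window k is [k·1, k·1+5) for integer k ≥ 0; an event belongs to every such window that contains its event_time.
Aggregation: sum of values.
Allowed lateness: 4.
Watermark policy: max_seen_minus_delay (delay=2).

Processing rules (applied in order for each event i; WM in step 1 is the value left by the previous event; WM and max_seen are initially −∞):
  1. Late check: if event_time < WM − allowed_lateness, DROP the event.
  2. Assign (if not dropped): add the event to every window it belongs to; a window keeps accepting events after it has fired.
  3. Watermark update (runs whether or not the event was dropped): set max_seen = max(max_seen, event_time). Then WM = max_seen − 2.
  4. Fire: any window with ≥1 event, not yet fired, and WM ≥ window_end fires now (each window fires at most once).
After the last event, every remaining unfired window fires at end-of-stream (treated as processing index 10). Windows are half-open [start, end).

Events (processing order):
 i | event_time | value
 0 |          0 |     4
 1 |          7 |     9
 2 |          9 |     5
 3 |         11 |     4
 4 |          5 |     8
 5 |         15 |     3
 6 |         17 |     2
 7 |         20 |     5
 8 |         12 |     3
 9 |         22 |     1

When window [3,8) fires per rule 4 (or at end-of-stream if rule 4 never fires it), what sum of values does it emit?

9

i=0 t=0 v=4: → [0,5); WM=-2
i=1 t=7 v=9: → [7,12),[6,11),[5,10),[4,9),[3,8); WM=5; [0,5) fires=4
i=2 t=9 v=5: → [9,14),[8,13),[7,12),[6,11),[5,10); WM=7
i=3 t=11 v=4: → [11,16),[10,15),[9,14),[8,13),[7,12); WM=9; [3,8) fires=9 [4,9) fires=9
i=4 t=5 v=8: → [5,10),[4,9),[3,8),[2,7),[1,6); WM=9; [1,6) fires=8 [2,7) fires=8
i=5 t=15 v=3: → [15,20),[14,19),[13,18),[12,17),[11,16); WM=13; [5,10) fires=22 [6,11) fires=14 [7,12) fires=18 [8,13) fires=9
i=6 t=17 v=2: → [17,22),[16,21),[15,20),[14,19),[13,18); WM=15; [9,14) fires=9 [10,15) fires=4
i=7 t=20 v=5: → [20,25),[19,24),[18,23),[17,22),[16,21); WM=18; [11,16) fires=7 [12,17) fires=3 [13,18) fires=5
i=8 t=12 v=3: DROP (t<18-4); WM=18
i=9 t=22 v=1: → [22,27),[21,26),[20,25),[19,24),[18,23); WM=20; [14,19) fires=5 [15,20) fires=5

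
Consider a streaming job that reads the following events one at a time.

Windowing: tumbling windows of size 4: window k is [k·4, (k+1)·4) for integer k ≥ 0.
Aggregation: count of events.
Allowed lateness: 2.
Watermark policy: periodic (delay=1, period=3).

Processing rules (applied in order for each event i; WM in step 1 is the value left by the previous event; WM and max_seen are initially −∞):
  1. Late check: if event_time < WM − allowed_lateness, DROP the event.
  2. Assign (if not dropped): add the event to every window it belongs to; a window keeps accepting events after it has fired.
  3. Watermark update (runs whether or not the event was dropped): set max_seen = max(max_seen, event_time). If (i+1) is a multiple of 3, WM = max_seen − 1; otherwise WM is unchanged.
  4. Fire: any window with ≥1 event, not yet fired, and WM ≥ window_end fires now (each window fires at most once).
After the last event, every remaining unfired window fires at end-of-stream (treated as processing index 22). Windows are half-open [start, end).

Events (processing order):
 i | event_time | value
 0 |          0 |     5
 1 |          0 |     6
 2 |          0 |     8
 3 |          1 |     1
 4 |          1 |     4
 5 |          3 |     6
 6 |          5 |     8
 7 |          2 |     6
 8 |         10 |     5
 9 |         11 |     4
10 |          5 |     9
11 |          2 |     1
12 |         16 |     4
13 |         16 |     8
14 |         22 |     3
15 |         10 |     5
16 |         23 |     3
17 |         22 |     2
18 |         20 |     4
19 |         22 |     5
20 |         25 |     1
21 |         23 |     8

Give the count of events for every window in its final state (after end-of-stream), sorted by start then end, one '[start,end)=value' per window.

[0,4)=7 [4,8)=1 [8,12)=2 [16,20)=2 [20,24)=6 [24,28)=1

i=0 t=0 v=5: → [0,4); WM=−∞
i=1 t=0 v=6: → [0,4); WM=−∞
i=2 t=0 v=8: → [0,4); WM=-1
i=3 t=1 v=1: → [0,4); WM=-1
i=4 t=1 v=4: → [0,4); WM=-1
i=5 t=3 v=6: → [0,4); WM=2
i=6 t=5 v=8: → [4,8); WM=2
i=7 t=2 v=6: → [0,4); WM=2
i=8 t=10 v=5: → [8,12); WM=9; [0,4) fires=7 [4,8) fires=1
i=9 t=11 v=4: → [8,12); WM=9
i=10 t=5 v=9: DROP (t<9-2); WM=9
i=11 t=2 v=1: DROP (t<9-2); WM=10
i=12 t=16 v=4: → [16,20); WM=10
i=13 t=16 v=8: → [16,20); WM=10
i=14 t=22 v=3: → [20,24); WM=21; [8,12) fires=2 [16,20) fires=2
i=15 t=10 v=5: DROP (t<21-2); WM=21
i=16 t=23 v=3: → [20,24); WM=21
i=17 t=22 v=2: → [20,24); WM=22
i=18 t=20 v=4: → [20,24); WM=22
i=19 t=22 v=5: → [20,24); WM=22
i=20 t=25 v=1: → [24,28); WM=24; [20,24) fires=5
i=21 t=23 v=8: → [20,24); WM=24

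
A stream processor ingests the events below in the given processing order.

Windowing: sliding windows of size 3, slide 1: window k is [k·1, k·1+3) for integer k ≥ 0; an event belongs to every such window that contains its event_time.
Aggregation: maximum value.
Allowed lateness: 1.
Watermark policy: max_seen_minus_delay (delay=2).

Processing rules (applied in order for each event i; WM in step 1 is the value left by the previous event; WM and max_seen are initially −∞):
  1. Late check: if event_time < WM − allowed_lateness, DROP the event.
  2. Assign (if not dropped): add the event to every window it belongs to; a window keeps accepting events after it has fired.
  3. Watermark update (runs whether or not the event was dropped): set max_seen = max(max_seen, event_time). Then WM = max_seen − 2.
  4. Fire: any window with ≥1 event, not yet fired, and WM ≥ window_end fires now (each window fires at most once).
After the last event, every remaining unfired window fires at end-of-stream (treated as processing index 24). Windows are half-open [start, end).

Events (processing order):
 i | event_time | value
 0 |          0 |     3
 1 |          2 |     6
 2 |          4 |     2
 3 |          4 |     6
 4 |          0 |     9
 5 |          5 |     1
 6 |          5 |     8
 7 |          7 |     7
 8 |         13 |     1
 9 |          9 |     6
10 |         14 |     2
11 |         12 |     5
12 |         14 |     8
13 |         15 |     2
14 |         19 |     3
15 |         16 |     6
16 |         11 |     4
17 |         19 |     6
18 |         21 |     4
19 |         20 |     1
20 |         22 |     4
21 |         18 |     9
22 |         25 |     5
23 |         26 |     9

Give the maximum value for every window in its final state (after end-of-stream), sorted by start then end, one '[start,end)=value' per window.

[0,3)=6 [1,4)=6 [2,5)=6 [3,6)=8 [4,7)=8 [5,8)=8 [6,9)=7 [7,10)=7 [10,13)=5 [11,14)=5 [12,15)=8 [13,16)=8 [14,17)=8 [15,18)=6 [16,19)=6 [17,20)=6 [18,21)=6 [19,22)=6 [20,23)=4 [21,24)=4 [22,25)=4 [23,26)=5 [24,27)=9 [25,28)=9 [26,29)=9

i=0 t=0 v=3: → [0,3); WM=-2
i=1 t=2 v=6: → [2,5),[1,4),[0,3); WM=0
i=2 t=4 v=2: → [4,7),[3,6),[2,5); WM=2
i=3 t=4 v=6: → [4,7),[3,6),[2,5); WM=2
i=4 t=0 v=9: DROP (t<2-1); WM=2
i=5 t=5 v=1: → [5,8),[4,7),[3,6); WM=3; [0,3) fires=6
i=6 t=5 v=8: → [5,8),[4,7),[3,6); WM=3
i=7 t=7 v=7: → [7,10),[6,9),[5,8); WM=5; [1,4) fires=6 [2,5) fires=6
i=8 t=13 v=1: → [13,16),[12,15),[11,14); WM=11; [3,6) fires=8 [4,7) fires=8 [5,8) fires=8 [6,9) fires=7 [7,10) fires=7
i=9 t=9 v=6: DROP (t<11-1); WM=11
i=10 t=14 v=2: → [14,17),[13,16),[12,15); WM=12
i=11 t=12 v=5: → [12,15),[11,14),[10,13); WM=12
i=12 t=14 v=8: → [14,17),[13,16),[12,15); WM=12
i=13 t=15 v=2: → [15,18),[14,17),[13,16); WM=13; [10,13) fires=5
i=14 t=19 v=3: → [19,22),[18,21),[17,20); WM=17; [11,14) fires=5 [12,15) fires=8 [13,16) fires=8 [14,17) fires=8
i=15 t=16 v=6: → [16,19),[15,18),[14,17); WM=17
i=16 t=11 v=4: DROP (t<17-1); WM=17
i=17 t=19 v=6: → [19,22),[18,21),[17,20); WM=17
i=18 t=21 v=4: → [21,24),[20,23),[19,22); WM=19; [15,18) fires=6 [16,19) fires=6
i=19 t=20 v=1: → [20,23),[19,22),[18,21); WM=19
i=20 t=22 v=4: → [22,25),[21,24),[20,23); WM=20; [17,20) fires=6
i=21 t=18 v=9: DROP (t<20-1); WM=20
i=22 t=25 v=5: → [25,28),[24,27),[23,26); WM=23; [18,21) fires=6 [19,22) fires=6 [20,23) fires=4
i=23 t=26 v=9: → [26,29),[25,28),[24,27); WM=24; [21,24) fires=4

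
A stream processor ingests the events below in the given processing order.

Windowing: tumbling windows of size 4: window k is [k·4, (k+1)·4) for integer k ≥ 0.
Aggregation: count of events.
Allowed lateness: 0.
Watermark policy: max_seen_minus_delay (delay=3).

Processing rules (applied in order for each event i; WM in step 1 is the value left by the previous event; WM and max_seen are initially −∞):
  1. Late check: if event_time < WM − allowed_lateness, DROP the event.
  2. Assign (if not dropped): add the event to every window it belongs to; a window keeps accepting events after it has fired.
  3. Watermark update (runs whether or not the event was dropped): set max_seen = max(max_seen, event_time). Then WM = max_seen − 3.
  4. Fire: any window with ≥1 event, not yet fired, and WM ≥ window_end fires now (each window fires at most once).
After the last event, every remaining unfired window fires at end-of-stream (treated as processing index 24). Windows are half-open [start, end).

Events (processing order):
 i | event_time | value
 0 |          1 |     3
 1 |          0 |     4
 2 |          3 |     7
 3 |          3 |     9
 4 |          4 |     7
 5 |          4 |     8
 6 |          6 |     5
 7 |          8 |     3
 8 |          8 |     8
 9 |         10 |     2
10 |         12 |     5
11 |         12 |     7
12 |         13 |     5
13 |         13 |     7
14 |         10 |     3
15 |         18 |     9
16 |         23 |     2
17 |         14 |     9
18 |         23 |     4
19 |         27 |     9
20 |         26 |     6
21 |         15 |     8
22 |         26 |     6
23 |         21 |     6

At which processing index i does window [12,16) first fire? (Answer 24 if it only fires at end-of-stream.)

16

i=0 t=1 v=3: → [0,4); WM=-2
i=1 t=0 v=4: → [0,4); WM=-2
i=2 t=3 v=7: → [0,4); WM=0
i=3 t=3 v=9: → [0,4); WM=0
i=4 t=4 v=7: → [4,8); WM=1
i=5 t=4 v=8: → [4,8); WM=1
i=6 t=6 v=5: → [4,8); WM=3
i=7 t=8 v=3: → [8,12); WM=5; [0,4) fires=4
i=8 t=8 v=8: → [8,12); WM=5
i=9 t=10 v=2: → [8,12); WM=7
i=10 t=12 v=5: → [12,16); WM=9; [4,8) fires=3
i=11 t=12 v=7: → [12,16); WM=9
i=12 t=13 v=5: → [12,16); WM=10
i=13 t=13 v=7: → [12,16); WM=10
i=14 t=10 v=3: → [8,12); WM=10
i=15 t=18 v=9: → [16,20); WM=15; [8,12) fires=4
i=16 t=23 v=2: → [20,24); WM=20; [12,16) fires=4 [16,20) fires=1
i=17 t=14 v=9: DROP (t<20-0); WM=20
i=18 t=23 v=4: → [20,24); WM=20
i=19 t=27 v=9: → [24,28); WM=24; [20,24) fires=2
i=20 t=26 v=6: → [24,28); WM=24
i=21 t=15 v=8: DROP (t<24-0); WM=24
i=22 t=26 v=6: → [24,28); WM=24
i=23 t=21 v=6: DROP (t<24-0); WM=24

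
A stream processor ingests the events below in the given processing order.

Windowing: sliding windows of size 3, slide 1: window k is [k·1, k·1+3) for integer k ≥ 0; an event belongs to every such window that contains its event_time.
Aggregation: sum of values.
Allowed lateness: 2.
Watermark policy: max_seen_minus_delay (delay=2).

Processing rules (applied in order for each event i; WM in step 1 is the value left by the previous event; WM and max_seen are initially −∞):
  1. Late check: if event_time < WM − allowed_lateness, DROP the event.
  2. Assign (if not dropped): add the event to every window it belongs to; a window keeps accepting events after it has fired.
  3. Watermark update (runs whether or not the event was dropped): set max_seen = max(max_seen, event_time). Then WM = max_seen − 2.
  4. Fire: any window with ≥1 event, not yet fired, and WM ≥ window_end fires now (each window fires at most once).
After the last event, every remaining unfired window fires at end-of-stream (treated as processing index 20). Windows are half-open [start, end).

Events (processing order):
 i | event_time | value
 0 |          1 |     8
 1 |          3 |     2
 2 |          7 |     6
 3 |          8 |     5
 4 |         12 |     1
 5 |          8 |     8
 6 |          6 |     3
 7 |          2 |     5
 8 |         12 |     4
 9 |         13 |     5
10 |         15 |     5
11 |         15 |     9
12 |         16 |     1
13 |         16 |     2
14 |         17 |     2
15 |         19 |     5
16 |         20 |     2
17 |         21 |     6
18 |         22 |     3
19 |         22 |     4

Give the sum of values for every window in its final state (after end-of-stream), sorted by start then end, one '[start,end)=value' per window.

i=0 t=1 v=8: → [1,4),[0,3); WM=-1
i=1 t=3 v=2: → [3,6),[2,5),[1,4); WM=1
i=2 t=7 v=6: → [7,10),[6,9),[5,8); WM=5; [0,3) fires=8 [1,4) fires=10 [2,5) fires=2
i=3 t=8 v=5: → [8,11),[7,10),[6,9); WM=6; [3,6) fires=2
i=4 t=12 v=1: → [12,15),[11,14),[10,13); WM=10; [5,8) fires=6 [6,9) fires=11 [7,10) fires=11
i=5 t=8 v=8: → [8,11),[7,10),[6,9); WM=10
i=6 t=6 v=3: DROP (t<10-2); WM=10
i=7 t=2 v=5: DROP (t<10-2); WM=10
i=8 t=12 v=4: → [12,15),[11,14),[10,13); WM=10
i=9 t=13 v=5: → [13,16),[12,15),[11,14); WM=11; [8,11) fires=13
i=10 t=15 v=5: → [15,18),[14,17),[13,16); WM=13; [10,13) fires=5
i=11 t=15 v=9: → [15,18),[14,17),[13,16); WM=13
i=12 t=16 v=1: → [16,19),[15,18),[14,17); WM=14; [11,14) fires=10
i=13 t=16 v=2: → [16,19),[15,18),[14,17); WM=14
i=14 t=17 v=2: → [17,20),[16,19),[15,18); WM=15; [12,15) fires=10
i=15 t=19 v=5: → [19,22),[18,21),[17,20); WM=17; [13,16) fires=19 [14,17) fires=17
i=16 t=20 v=2: → [20,23),[19,22),[18,21); WM=18; [15,18) fires=19
i=17 t=21 v=6: → [21,24),[20,23),[19,22); WM=19; [16,19) fires=5
i=18 t=22 v=3: → [22,25),[21,24),[20,23); WM=20; [17,20) fires=7
i=19 t=22 v=4: → [22,25),[21,24),[20,23); WM=20

[0,3)=8 [1,4)=10 [2,5)=2 [3,6)=2 [5,8)=6 [6,9)=19 [7,10)=19 [8,11)=13 [10,13)=5 [11,14)=10 [12,15)=10 [13,16)=19 [14,17)=17 [15,18)=19 [16,19)=5 [17,20)=7 [18,21)=7 [19,22)=13 [20,23)=15 [21,24)=13 [22,25)=7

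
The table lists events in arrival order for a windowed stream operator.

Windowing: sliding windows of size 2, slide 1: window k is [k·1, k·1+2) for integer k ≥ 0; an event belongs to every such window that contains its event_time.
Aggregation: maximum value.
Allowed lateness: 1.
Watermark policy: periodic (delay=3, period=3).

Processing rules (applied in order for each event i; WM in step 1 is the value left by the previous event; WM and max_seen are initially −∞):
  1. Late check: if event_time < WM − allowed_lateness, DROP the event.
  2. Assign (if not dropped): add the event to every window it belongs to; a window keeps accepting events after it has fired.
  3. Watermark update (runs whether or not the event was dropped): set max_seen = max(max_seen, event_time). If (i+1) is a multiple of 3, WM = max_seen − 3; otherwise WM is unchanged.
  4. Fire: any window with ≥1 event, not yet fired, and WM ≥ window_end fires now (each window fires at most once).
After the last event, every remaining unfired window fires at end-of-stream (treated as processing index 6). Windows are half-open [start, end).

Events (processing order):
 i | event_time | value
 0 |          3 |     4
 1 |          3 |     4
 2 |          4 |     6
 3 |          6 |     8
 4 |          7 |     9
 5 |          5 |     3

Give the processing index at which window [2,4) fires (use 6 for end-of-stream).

5

i=0 t=3 v=4: → [3,5),[2,4); WM=−∞
i=1 t=3 v=4: → [3,5),[2,4); WM=−∞
i=2 t=4 v=6: → [4,6),[3,5); WM=1
i=3 t=6 v=8: → [6,8),[5,7); WM=1
i=4 t=7 v=9: → [7,9),[6,8); WM=1
i=5 t=5 v=3: → [5,7),[4,6); WM=4; [2,4) fires=4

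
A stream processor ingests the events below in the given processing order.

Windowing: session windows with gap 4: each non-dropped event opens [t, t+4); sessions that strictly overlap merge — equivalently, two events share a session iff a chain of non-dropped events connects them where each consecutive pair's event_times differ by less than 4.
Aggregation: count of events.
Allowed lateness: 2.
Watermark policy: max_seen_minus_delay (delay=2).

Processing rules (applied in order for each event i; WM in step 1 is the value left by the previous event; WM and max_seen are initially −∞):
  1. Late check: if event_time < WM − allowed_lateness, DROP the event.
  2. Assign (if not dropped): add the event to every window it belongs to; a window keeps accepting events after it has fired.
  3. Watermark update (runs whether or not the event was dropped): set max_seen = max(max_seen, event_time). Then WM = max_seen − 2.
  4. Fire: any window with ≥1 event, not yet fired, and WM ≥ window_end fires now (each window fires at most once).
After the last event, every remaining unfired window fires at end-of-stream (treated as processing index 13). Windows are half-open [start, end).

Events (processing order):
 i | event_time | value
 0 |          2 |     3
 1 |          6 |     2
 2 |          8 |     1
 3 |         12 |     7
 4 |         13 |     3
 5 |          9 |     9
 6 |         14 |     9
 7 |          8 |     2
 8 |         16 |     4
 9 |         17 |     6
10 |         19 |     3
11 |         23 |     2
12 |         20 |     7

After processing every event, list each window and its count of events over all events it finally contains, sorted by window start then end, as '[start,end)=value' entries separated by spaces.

i=0 t=2 v=3: → [2,6); WM=0
i=1 t=6 v=2: → [6,10); WM=4
i=2 t=8 v=1: → [6,12); WM=6
i=3 t=12 v=7: → [12,16); WM=10
i=4 t=13 v=3: → [12,17); WM=11
i=5 t=9 v=9: → [6,17); WM=11
i=6 t=14 v=9: → [6,18); WM=12
i=7 t=8 v=2: DROP (t<12-2); WM=12
i=8 t=16 v=4: → [6,20); WM=14
i=9 t=17 v=6: → [6,21); WM=15
i=10 t=19 v=3: → [6,23); WM=17
i=11 t=23 v=2: → [23,27); WM=21
i=12 t=20 v=7: → [6,27); WM=21

[2,6)=1 [6,27)=11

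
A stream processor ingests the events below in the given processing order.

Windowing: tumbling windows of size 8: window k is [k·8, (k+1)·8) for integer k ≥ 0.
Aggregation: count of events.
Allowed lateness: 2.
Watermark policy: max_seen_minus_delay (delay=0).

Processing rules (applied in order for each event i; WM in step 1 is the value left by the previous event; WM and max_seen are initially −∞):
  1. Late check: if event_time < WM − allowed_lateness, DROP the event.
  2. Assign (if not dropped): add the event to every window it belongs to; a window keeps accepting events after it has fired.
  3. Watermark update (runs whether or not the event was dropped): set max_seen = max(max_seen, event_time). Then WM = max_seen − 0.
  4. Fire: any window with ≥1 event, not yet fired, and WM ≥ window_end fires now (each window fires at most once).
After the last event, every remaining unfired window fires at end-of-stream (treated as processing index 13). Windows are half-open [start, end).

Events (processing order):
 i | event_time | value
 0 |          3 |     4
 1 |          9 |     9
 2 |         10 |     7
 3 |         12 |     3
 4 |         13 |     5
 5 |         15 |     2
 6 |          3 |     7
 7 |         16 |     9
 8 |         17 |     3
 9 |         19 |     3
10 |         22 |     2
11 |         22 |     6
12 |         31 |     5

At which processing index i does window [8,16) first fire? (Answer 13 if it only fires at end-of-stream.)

i=0 t=3 v=4: → [0,8); WM=3
i=1 t=9 v=9: → [8,16); WM=9; [0,8) fires=1
i=2 t=10 v=7: → [8,16); WM=10
i=3 t=12 v=3: → [8,16); WM=12
i=4 t=13 v=5: → [8,16); WM=13
i=5 t=15 v=2: → [8,16); WM=15
i=6 t=3 v=7: DROP (t<15-2); WM=15
i=7 t=16 v=9: → [16,24); WM=16; [8,16) fires=5
i=8 t=17 v=3: → [16,24); WM=17
i=9 t=19 v=3: → [16,24); WM=19
i=10 t=22 v=2: → [16,24); WM=22
i=11 t=22 v=6: → [16,24); WM=22
i=12 t=31 v=5: → [24,32); WM=31; [16,24) fires=5

7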